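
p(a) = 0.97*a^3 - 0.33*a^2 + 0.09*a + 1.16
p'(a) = 2.91*a^2 - 0.66*a + 0.09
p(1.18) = 2.40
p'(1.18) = 3.36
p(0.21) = 1.17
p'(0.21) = 0.08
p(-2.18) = -10.65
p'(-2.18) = 15.36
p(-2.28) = -12.26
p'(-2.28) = 16.72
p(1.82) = 6.08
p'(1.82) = 8.53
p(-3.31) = -37.93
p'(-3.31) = 34.16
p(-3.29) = -37.25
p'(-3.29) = 33.76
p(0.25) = 1.18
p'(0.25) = 0.11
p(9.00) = 682.37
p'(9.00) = 229.86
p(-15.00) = -3348.19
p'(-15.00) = 664.74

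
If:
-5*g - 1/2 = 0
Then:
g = -1/10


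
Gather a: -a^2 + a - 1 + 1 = -a^2 + a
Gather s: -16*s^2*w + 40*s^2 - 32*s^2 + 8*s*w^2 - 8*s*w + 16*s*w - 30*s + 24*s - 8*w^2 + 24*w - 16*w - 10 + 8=s^2*(8 - 16*w) + s*(8*w^2 + 8*w - 6) - 8*w^2 + 8*w - 2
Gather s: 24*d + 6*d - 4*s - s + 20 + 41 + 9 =30*d - 5*s + 70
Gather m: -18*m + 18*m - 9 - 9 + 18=0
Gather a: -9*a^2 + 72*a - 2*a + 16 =-9*a^2 + 70*a + 16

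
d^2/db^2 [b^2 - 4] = 2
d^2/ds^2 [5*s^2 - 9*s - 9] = 10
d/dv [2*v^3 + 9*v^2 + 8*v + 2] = 6*v^2 + 18*v + 8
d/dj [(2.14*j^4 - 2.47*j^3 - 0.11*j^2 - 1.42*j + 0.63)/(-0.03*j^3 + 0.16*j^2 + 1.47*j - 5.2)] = (-0.0642*j^6 + 0.6848*j^5 + 9.0389*j^4 - 51.859*j^3 + 38.6542*j^2 + 0.9424*j + 6.4579)/(0.0009*j^6 - 0.0096*j^5 - 0.0626*j^4 + 0.7824*j^3 + 0.4969*j^2 - 15.288*j + 27.04)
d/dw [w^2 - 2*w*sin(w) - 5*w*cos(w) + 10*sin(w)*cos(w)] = 5*w*sin(w) - 2*w*cos(w) + 2*w - 2*sin(w) - 5*cos(w) + 10*cos(2*w)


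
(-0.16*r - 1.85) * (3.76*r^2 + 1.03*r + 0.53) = -0.6016*r^3 - 7.1208*r^2 - 1.9903*r - 0.9805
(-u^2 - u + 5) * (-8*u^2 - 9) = 8*u^4 + 8*u^3 - 31*u^2 + 9*u - 45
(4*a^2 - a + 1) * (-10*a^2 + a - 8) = -40*a^4 + 14*a^3 - 43*a^2 + 9*a - 8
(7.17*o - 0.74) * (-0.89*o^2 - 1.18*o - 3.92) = -6.3813*o^3 - 7.802*o^2 - 27.2332*o + 2.9008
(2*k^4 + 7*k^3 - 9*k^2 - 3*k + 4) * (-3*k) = -6*k^5 - 21*k^4 + 27*k^3 + 9*k^2 - 12*k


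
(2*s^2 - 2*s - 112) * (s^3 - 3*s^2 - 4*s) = 2*s^5 - 8*s^4 - 114*s^3 + 344*s^2 + 448*s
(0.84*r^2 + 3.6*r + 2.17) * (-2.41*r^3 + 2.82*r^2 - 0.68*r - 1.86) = -2.0244*r^5 - 6.3072*r^4 + 4.3511*r^3 + 2.109*r^2 - 8.1716*r - 4.0362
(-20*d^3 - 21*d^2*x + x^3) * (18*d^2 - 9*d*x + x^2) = -360*d^5 - 198*d^4*x + 169*d^3*x^2 - 3*d^2*x^3 - 9*d*x^4 + x^5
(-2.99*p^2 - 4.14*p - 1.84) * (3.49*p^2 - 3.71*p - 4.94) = -10.4351*p^4 - 3.3557*p^3 + 23.7084*p^2 + 27.278*p + 9.0896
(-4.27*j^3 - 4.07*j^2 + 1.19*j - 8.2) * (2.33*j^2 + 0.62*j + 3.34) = -9.9491*j^5 - 12.1305*j^4 - 14.0125*j^3 - 31.962*j^2 - 1.1094*j - 27.388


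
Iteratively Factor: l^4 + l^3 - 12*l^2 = (l - 3)*(l^3 + 4*l^2) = (l - 3)*(l + 4)*(l^2) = l*(l - 3)*(l + 4)*(l)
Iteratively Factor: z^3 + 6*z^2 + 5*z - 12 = (z + 4)*(z^2 + 2*z - 3) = (z - 1)*(z + 4)*(z + 3)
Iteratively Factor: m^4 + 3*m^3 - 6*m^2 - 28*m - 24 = (m - 3)*(m^3 + 6*m^2 + 12*m + 8) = (m - 3)*(m + 2)*(m^2 + 4*m + 4) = (m - 3)*(m + 2)^2*(m + 2)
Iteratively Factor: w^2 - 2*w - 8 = (w - 4)*(w + 2)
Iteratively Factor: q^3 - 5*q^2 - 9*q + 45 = (q + 3)*(q^2 - 8*q + 15) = (q - 5)*(q + 3)*(q - 3)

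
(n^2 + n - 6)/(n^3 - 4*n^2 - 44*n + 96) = (n + 3)/(n^2 - 2*n - 48)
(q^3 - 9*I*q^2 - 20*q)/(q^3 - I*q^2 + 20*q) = (q - 4*I)/(q + 4*I)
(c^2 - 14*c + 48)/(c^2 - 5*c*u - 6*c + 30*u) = (8 - c)/(-c + 5*u)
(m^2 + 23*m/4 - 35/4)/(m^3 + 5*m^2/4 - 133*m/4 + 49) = (4*m - 5)/(4*m^2 - 23*m + 28)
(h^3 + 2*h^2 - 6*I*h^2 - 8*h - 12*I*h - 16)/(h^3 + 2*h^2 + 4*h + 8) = (h - 4*I)/(h + 2*I)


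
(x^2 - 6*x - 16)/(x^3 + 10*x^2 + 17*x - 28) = (x^2 - 6*x - 16)/(x^3 + 10*x^2 + 17*x - 28)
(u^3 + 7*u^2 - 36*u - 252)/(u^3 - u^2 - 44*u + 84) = (u + 6)/(u - 2)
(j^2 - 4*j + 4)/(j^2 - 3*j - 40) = (-j^2 + 4*j - 4)/(-j^2 + 3*j + 40)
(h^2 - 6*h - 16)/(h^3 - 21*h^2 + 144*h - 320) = (h + 2)/(h^2 - 13*h + 40)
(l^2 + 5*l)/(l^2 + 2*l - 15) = l/(l - 3)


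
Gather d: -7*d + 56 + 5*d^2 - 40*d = 5*d^2 - 47*d + 56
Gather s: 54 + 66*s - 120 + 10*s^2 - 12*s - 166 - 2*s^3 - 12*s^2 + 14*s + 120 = -2*s^3 - 2*s^2 + 68*s - 112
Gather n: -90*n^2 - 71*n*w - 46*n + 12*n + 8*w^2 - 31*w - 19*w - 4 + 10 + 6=-90*n^2 + n*(-71*w - 34) + 8*w^2 - 50*w + 12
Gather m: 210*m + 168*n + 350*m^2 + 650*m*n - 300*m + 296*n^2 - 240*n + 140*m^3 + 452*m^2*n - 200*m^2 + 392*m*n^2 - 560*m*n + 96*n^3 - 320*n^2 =140*m^3 + m^2*(452*n + 150) + m*(392*n^2 + 90*n - 90) + 96*n^3 - 24*n^2 - 72*n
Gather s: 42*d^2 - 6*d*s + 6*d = 42*d^2 - 6*d*s + 6*d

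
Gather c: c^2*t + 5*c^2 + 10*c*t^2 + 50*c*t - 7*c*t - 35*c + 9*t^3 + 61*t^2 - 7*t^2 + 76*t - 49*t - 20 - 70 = c^2*(t + 5) + c*(10*t^2 + 43*t - 35) + 9*t^3 + 54*t^2 + 27*t - 90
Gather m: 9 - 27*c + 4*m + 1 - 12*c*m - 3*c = -30*c + m*(4 - 12*c) + 10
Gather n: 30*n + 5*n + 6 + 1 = 35*n + 7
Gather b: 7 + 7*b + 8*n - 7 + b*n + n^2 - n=b*(n + 7) + n^2 + 7*n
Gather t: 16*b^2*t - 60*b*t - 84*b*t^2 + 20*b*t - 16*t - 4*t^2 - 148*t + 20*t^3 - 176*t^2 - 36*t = 20*t^3 + t^2*(-84*b - 180) + t*(16*b^2 - 40*b - 200)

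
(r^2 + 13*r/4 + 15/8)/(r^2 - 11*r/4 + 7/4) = (8*r^2 + 26*r + 15)/(2*(4*r^2 - 11*r + 7))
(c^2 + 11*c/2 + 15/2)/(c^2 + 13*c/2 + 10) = (c + 3)/(c + 4)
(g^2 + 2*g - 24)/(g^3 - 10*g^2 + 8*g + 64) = (g + 6)/(g^2 - 6*g - 16)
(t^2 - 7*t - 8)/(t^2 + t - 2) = (t^2 - 7*t - 8)/(t^2 + t - 2)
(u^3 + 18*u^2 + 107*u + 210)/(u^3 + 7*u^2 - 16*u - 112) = (u^2 + 11*u + 30)/(u^2 - 16)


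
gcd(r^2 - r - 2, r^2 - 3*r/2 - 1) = r - 2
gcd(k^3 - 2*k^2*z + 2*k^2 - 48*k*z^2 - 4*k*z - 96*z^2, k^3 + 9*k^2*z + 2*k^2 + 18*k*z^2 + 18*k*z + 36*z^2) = k^2 + 6*k*z + 2*k + 12*z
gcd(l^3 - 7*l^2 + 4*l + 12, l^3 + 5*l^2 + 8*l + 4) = l + 1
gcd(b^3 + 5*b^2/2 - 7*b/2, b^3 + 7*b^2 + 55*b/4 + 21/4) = b + 7/2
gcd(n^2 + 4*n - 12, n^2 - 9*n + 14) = n - 2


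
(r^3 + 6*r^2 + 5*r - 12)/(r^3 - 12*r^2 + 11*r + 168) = (r^2 + 3*r - 4)/(r^2 - 15*r + 56)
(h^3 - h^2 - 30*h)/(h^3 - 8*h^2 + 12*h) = (h + 5)/(h - 2)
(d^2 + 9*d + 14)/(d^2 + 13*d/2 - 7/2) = 2*(d + 2)/(2*d - 1)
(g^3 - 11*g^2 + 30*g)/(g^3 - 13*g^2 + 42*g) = (g - 5)/(g - 7)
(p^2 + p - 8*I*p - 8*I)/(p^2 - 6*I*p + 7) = (p^2 + p - 8*I*p - 8*I)/(p^2 - 6*I*p + 7)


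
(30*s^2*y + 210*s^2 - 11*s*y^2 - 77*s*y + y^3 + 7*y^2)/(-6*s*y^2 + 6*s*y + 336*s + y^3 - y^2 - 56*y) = (-5*s + y)/(y - 8)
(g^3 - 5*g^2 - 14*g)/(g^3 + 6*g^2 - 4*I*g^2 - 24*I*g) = (g^2 - 5*g - 14)/(g^2 + g*(6 - 4*I) - 24*I)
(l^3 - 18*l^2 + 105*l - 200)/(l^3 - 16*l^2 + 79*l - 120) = (l - 5)/(l - 3)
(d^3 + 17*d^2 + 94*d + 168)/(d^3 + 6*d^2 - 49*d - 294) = (d + 4)/(d - 7)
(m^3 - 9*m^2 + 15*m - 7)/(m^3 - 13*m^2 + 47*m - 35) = (m - 1)/(m - 5)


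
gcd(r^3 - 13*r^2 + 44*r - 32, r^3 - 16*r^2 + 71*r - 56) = r^2 - 9*r + 8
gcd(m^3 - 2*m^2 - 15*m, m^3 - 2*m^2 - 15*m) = m^3 - 2*m^2 - 15*m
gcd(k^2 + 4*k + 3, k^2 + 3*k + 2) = k + 1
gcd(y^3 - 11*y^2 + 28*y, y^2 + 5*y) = y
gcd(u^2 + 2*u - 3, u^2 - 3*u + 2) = u - 1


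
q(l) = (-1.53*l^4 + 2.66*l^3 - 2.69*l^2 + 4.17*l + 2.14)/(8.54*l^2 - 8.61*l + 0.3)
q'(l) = (8.61 - 17.08*l)*(-1.53*l^4 + 2.66*l^3 - 2.69*l^2 + 4.17*l + 2.14)/(8.54*l^2 - 8.61*l + 0.3)^2 + (-6.12*l^3 + 7.98*l^2 - 5.38*l + 4.17)/(8.54*l^2 - 8.61*l + 0.3) = (-26.1324*l^5 + 62.2363*l^4 - 47.6412*l^3 - 10.0569*l^2 - 38.1652*l + 19.6764)/(72.9316*l^4 - 147.0588*l^3 + 79.2561*l^2 - 5.166*l + 0.09)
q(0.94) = -18.98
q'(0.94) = -575.54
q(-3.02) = -2.26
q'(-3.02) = 1.21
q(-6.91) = -9.67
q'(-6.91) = 2.60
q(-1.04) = -0.53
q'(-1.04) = 0.60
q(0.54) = -2.10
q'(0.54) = -2.10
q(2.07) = -0.28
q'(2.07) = -1.03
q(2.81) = -1.00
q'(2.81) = -1.01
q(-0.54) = -0.19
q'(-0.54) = 0.93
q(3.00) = -1.20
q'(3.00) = -1.06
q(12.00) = -24.38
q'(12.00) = -4.17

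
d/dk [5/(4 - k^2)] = 10*k/(k^2 - 4)^2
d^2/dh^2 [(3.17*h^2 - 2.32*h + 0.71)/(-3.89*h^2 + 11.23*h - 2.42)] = (-206.748054*h^3 + 114.58773*h^2 + 55.0567260000001*h - 76.742874)/(58.863869*h^6 - 509.800449*h^5 + 1581.596589*h^4 - 2050.549711*h^3 + 983.923842*h^2 - 197.302116*h + 14.172488)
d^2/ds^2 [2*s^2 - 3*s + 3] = 4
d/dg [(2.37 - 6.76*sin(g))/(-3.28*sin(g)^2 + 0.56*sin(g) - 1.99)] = (-22.1728*sin(g)^2 + 15.5472*sin(g) + 12.1252)*cos(g)/(10.7584*sin(g)^4 - 3.6736*sin(g)^3 + 13.368*sin(g)^2 - 2.2288*sin(g) + 3.9601)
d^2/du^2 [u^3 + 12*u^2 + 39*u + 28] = 6*u + 24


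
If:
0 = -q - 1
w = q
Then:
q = -1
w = -1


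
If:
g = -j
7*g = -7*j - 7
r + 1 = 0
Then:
No Solution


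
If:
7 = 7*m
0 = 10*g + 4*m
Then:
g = -2/5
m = 1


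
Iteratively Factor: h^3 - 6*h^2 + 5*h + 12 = (h - 3)*(h^2 - 3*h - 4) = (h - 3)*(h + 1)*(h - 4)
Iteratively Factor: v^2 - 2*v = (v)*(v - 2)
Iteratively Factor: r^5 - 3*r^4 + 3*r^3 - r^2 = (r)*(r^4 - 3*r^3 + 3*r^2 - r) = r*(r - 1)*(r^3 - 2*r^2 + r) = r*(r - 1)^2*(r^2 - r) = r^2*(r - 1)^2*(r - 1)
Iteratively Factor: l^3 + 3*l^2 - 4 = (l + 2)*(l^2 + l - 2) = (l + 2)^2*(l - 1)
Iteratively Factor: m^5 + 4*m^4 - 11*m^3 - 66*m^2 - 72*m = (m + 3)*(m^4 + m^3 - 14*m^2 - 24*m) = (m - 4)*(m + 3)*(m^3 + 5*m^2 + 6*m) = (m - 4)*(m + 2)*(m + 3)*(m^2 + 3*m) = (m - 4)*(m + 2)*(m + 3)^2*(m)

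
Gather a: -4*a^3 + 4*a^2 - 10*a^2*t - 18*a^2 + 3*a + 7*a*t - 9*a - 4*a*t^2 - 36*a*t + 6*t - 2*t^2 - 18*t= -4*a^3 + a^2*(-10*t - 14) + a*(-4*t^2 - 29*t - 6) - 2*t^2 - 12*t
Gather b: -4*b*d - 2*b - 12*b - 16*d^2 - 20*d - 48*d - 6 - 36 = b*(-4*d - 14) - 16*d^2 - 68*d - 42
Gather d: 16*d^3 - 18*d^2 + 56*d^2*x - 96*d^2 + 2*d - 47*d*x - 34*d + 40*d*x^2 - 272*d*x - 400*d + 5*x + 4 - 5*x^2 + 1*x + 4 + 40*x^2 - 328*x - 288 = 16*d^3 + d^2*(56*x - 114) + d*(40*x^2 - 319*x - 432) + 35*x^2 - 322*x - 280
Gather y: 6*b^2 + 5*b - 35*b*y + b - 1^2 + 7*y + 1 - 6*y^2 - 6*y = 6*b^2 + 6*b - 6*y^2 + y*(1 - 35*b)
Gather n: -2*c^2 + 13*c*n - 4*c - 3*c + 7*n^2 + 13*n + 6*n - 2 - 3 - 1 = -2*c^2 - 7*c + 7*n^2 + n*(13*c + 19) - 6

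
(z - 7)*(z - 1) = z^2 - 8*z + 7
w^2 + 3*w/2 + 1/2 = (w + 1/2)*(w + 1)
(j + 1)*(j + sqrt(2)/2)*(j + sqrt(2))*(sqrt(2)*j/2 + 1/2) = sqrt(2)*j^4/2 + sqrt(2)*j^3/2 + 2*j^3 + 5*sqrt(2)*j^2/4 + 2*j^2 + j/2 + 5*sqrt(2)*j/4 + 1/2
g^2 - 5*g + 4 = (g - 4)*(g - 1)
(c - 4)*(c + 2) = c^2 - 2*c - 8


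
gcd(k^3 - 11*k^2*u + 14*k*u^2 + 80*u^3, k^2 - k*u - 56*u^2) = -k + 8*u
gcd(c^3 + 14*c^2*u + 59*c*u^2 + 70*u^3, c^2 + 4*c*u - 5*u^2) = c + 5*u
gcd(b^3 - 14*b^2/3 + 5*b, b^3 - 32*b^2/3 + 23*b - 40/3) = b - 5/3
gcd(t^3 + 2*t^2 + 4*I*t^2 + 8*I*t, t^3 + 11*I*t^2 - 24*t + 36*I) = 1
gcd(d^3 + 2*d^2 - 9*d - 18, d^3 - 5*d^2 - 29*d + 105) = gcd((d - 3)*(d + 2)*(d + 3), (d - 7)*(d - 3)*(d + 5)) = d - 3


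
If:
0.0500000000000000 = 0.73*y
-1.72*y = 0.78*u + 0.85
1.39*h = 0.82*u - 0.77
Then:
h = -1.29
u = -1.24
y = 0.07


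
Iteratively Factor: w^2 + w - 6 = (w - 2)*(w + 3)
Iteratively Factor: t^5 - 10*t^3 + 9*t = (t)*(t^4 - 10*t^2 + 9) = t*(t + 3)*(t^3 - 3*t^2 - t + 3) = t*(t + 1)*(t + 3)*(t^2 - 4*t + 3) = t*(t - 3)*(t + 1)*(t + 3)*(t - 1)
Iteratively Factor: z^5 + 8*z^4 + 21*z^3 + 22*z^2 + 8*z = (z + 1)*(z^4 + 7*z^3 + 14*z^2 + 8*z) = (z + 1)*(z + 4)*(z^3 + 3*z^2 + 2*z) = z*(z + 1)*(z + 4)*(z^2 + 3*z + 2) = z*(z + 1)*(z + 2)*(z + 4)*(z + 1)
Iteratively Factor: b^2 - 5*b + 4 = (b - 1)*(b - 4)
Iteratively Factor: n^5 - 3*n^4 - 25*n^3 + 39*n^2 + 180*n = (n)*(n^4 - 3*n^3 - 25*n^2 + 39*n + 180) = n*(n - 4)*(n^3 + n^2 - 21*n - 45) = n*(n - 4)*(n + 3)*(n^2 - 2*n - 15) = n*(n - 4)*(n + 3)^2*(n - 5)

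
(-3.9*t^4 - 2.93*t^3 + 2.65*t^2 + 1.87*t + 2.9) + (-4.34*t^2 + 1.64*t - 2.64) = -3.9*t^4 - 2.93*t^3 - 1.69*t^2 + 3.51*t + 0.26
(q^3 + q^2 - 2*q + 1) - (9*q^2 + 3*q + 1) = q^3 - 8*q^2 - 5*q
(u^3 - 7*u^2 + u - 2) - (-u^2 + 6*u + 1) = u^3 - 6*u^2 - 5*u - 3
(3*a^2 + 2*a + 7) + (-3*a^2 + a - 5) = 3*a + 2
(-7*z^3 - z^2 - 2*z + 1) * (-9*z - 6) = 63*z^4 + 51*z^3 + 24*z^2 + 3*z - 6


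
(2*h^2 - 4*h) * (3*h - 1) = 6*h^3 - 14*h^2 + 4*h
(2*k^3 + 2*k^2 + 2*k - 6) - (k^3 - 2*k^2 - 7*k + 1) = k^3 + 4*k^2 + 9*k - 7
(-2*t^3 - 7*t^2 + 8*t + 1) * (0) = 0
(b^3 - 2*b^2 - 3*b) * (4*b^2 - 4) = 4*b^5 - 8*b^4 - 16*b^3 + 8*b^2 + 12*b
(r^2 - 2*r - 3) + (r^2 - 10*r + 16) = 2*r^2 - 12*r + 13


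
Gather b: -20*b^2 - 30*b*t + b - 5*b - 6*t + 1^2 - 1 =-20*b^2 + b*(-30*t - 4) - 6*t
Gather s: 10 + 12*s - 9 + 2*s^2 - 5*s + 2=2*s^2 + 7*s + 3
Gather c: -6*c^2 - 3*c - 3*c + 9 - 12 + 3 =-6*c^2 - 6*c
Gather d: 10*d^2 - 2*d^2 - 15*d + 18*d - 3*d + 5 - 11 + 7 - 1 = 8*d^2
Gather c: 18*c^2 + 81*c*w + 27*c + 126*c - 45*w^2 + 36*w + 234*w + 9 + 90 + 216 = 18*c^2 + c*(81*w + 153) - 45*w^2 + 270*w + 315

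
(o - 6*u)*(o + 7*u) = o^2 + o*u - 42*u^2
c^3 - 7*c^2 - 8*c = c*(c - 8)*(c + 1)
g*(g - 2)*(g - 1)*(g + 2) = g^4 - g^3 - 4*g^2 + 4*g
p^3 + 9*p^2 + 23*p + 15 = (p + 1)*(p + 3)*(p + 5)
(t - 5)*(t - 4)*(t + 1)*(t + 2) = t^4 - 6*t^3 - 5*t^2 + 42*t + 40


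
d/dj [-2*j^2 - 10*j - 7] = -4*j - 10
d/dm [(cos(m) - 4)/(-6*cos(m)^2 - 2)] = (-3*cos(m)^2 + 24*cos(m) + 1)*sin(m)/(2*(3*sin(m)^2 - 4)^2)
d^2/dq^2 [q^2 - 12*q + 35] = 2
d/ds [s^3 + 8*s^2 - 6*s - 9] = 3*s^2 + 16*s - 6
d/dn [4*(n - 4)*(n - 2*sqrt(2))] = 8*n - 16 - 8*sqrt(2)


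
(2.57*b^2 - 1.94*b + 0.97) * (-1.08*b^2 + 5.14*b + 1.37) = -2.7756*b^4 + 15.305*b^3 - 7.4983*b^2 + 2.328*b + 1.3289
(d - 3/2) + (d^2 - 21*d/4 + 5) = d^2 - 17*d/4 + 7/2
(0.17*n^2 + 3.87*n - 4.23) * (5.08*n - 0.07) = 0.8636*n^3 + 19.6477*n^2 - 21.7593*n + 0.2961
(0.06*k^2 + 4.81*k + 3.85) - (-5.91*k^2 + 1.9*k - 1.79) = 5.97*k^2 + 2.91*k + 5.64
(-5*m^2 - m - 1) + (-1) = -5*m^2 - m - 2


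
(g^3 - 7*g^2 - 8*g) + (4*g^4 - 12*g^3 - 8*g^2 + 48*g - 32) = 4*g^4 - 11*g^3 - 15*g^2 + 40*g - 32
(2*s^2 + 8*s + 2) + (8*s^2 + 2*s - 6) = 10*s^2 + 10*s - 4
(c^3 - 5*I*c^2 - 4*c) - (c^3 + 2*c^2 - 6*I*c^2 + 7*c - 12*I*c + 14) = -2*c^2 + I*c^2 - 11*c + 12*I*c - 14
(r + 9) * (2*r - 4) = 2*r^2 + 14*r - 36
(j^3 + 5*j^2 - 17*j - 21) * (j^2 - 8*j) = j^5 - 3*j^4 - 57*j^3 + 115*j^2 + 168*j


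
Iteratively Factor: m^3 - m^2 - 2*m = (m - 2)*(m^2 + m) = (m - 2)*(m + 1)*(m)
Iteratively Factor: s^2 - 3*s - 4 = (s - 4)*(s + 1)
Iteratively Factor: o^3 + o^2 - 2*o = (o)*(o^2 + o - 2) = o*(o + 2)*(o - 1)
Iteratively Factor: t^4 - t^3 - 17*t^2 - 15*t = (t)*(t^3 - t^2 - 17*t - 15) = t*(t - 5)*(t^2 + 4*t + 3) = t*(t - 5)*(t + 1)*(t + 3)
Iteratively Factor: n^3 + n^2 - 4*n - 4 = (n - 2)*(n^2 + 3*n + 2) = (n - 2)*(n + 2)*(n + 1)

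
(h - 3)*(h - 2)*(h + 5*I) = h^3 - 5*h^2 + 5*I*h^2 + 6*h - 25*I*h + 30*I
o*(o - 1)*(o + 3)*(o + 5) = o^4 + 7*o^3 + 7*o^2 - 15*o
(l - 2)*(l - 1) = l^2 - 3*l + 2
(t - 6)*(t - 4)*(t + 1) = t^3 - 9*t^2 + 14*t + 24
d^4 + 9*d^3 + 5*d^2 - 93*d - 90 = (d - 3)*(d + 1)*(d + 5)*(d + 6)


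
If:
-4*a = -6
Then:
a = 3/2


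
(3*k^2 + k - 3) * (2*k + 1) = 6*k^3 + 5*k^2 - 5*k - 3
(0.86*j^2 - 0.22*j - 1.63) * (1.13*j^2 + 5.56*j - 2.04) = 0.9718*j^4 + 4.533*j^3 - 4.8195*j^2 - 8.614*j + 3.3252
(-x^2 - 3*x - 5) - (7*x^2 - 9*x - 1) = -8*x^2 + 6*x - 4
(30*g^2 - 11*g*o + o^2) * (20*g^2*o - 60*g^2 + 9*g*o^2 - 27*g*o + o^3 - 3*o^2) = 600*g^4*o - 1800*g^4 + 50*g^3*o^2 - 150*g^3*o - 49*g^2*o^3 + 147*g^2*o^2 - 2*g*o^4 + 6*g*o^3 + o^5 - 3*o^4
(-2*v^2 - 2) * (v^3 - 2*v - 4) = -2*v^5 + 2*v^3 + 8*v^2 + 4*v + 8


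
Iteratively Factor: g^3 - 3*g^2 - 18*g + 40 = (g - 2)*(g^2 - g - 20) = (g - 2)*(g + 4)*(g - 5)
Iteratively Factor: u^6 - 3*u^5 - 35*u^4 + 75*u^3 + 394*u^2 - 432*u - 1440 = (u - 4)*(u^5 + u^4 - 31*u^3 - 49*u^2 + 198*u + 360) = (u - 5)*(u - 4)*(u^4 + 6*u^3 - u^2 - 54*u - 72) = (u - 5)*(u - 4)*(u - 3)*(u^3 + 9*u^2 + 26*u + 24) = (u - 5)*(u - 4)*(u - 3)*(u + 2)*(u^2 + 7*u + 12) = (u - 5)*(u - 4)*(u - 3)*(u + 2)*(u + 4)*(u + 3)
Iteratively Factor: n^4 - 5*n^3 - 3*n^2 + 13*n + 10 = (n - 5)*(n^3 - 3*n - 2) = (n - 5)*(n + 1)*(n^2 - n - 2) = (n - 5)*(n + 1)^2*(n - 2)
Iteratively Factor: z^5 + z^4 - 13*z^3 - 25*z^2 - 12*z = (z - 4)*(z^4 + 5*z^3 + 7*z^2 + 3*z) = (z - 4)*(z + 1)*(z^3 + 4*z^2 + 3*z) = z*(z - 4)*(z + 1)*(z^2 + 4*z + 3) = z*(z - 4)*(z + 1)^2*(z + 3)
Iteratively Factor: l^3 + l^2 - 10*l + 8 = (l + 4)*(l^2 - 3*l + 2) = (l - 1)*(l + 4)*(l - 2)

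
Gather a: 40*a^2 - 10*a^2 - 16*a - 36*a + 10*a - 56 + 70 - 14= 30*a^2 - 42*a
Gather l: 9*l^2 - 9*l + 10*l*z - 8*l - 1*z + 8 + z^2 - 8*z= 9*l^2 + l*(10*z - 17) + z^2 - 9*z + 8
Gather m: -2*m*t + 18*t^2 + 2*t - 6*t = -2*m*t + 18*t^2 - 4*t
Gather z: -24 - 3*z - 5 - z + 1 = -4*z - 28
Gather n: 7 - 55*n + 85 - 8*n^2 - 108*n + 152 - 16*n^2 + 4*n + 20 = -24*n^2 - 159*n + 264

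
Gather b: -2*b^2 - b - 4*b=-2*b^2 - 5*b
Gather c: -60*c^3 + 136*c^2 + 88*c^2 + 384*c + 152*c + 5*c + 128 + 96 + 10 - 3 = -60*c^3 + 224*c^2 + 541*c + 231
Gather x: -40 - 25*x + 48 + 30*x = 5*x + 8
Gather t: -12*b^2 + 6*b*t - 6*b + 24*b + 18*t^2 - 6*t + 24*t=-12*b^2 + 18*b + 18*t^2 + t*(6*b + 18)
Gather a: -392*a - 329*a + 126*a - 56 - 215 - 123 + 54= -595*a - 340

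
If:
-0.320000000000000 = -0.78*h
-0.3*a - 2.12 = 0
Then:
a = -7.07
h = 0.41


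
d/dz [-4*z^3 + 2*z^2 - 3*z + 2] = -12*z^2 + 4*z - 3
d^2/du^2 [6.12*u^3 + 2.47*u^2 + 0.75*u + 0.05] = 36.72*u + 4.94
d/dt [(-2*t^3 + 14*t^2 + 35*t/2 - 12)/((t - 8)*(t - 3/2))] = 2*(-4*t^2 + 12*t + 3)/(4*t^2 - 12*t + 9)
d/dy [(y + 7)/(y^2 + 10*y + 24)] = (y^2 + 10*y - 2*(y + 5)*(y + 7) + 24)/(y^2 + 10*y + 24)^2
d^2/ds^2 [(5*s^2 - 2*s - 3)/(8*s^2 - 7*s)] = 2*(152*s^3 - 576*s^2 + 504*s - 147)/(s^3*(512*s^3 - 1344*s^2 + 1176*s - 343))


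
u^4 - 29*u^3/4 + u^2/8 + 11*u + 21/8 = (u - 7)*(u - 3/2)*(u + 1/4)*(u + 1)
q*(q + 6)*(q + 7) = q^3 + 13*q^2 + 42*q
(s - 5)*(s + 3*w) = s^2 + 3*s*w - 5*s - 15*w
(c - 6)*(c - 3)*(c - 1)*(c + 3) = c^4 - 7*c^3 - 3*c^2 + 63*c - 54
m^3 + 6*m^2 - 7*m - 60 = (m - 3)*(m + 4)*(m + 5)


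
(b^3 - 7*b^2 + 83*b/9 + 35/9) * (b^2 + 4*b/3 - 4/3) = b^5 - 17*b^4/3 - 13*b^3/9 + 689*b^2/27 - 64*b/9 - 140/27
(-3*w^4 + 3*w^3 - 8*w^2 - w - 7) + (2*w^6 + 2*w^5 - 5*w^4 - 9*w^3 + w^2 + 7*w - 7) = 2*w^6 + 2*w^5 - 8*w^4 - 6*w^3 - 7*w^2 + 6*w - 14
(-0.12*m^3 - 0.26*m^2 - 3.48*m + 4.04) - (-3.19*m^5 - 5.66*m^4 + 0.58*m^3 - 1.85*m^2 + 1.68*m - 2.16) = 3.19*m^5 + 5.66*m^4 - 0.7*m^3 + 1.59*m^2 - 5.16*m + 6.2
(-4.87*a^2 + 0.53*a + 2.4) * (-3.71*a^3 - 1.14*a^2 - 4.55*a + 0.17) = 18.0677*a^5 + 3.5855*a^4 + 12.6503*a^3 - 5.9754*a^2 - 10.8299*a + 0.408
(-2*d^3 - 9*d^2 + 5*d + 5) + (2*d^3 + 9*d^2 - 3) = 5*d + 2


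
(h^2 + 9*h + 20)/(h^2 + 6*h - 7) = (h^2 + 9*h + 20)/(h^2 + 6*h - 7)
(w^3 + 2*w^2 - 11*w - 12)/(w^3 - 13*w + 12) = (w + 1)/(w - 1)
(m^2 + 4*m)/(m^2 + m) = (m + 4)/(m + 1)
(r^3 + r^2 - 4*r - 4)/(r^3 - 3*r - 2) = (r + 2)/(r + 1)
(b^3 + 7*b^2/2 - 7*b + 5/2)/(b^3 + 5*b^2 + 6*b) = (2*b^3 + 7*b^2 - 14*b + 5)/(2*b*(b^2 + 5*b + 6))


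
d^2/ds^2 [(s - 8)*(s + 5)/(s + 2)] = -60/(s^3 + 6*s^2 + 12*s + 8)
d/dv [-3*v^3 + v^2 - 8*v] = -9*v^2 + 2*v - 8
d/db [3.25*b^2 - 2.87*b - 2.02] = 6.5*b - 2.87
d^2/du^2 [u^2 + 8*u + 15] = 2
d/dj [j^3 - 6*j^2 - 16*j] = 3*j^2 - 12*j - 16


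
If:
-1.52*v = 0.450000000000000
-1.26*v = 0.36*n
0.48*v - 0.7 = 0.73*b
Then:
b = -1.15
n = 1.04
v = -0.30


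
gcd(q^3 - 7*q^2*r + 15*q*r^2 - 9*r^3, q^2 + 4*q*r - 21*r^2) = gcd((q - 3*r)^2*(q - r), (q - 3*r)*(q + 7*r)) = q - 3*r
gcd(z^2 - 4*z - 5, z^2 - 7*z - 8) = z + 1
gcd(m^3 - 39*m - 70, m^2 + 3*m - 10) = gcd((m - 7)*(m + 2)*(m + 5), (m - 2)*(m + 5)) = m + 5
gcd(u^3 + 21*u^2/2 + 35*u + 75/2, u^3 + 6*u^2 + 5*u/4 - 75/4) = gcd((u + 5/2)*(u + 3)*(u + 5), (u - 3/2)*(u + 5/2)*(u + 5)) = u^2 + 15*u/2 + 25/2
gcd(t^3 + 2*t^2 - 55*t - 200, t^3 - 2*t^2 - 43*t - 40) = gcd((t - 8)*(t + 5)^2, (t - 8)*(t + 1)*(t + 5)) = t^2 - 3*t - 40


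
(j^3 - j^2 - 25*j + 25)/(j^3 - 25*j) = (j - 1)/j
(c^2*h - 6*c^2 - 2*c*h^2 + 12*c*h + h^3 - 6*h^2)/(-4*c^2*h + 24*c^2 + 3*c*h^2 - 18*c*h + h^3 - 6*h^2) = (-c + h)/(4*c + h)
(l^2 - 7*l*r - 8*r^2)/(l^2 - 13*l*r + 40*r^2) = (-l - r)/(-l + 5*r)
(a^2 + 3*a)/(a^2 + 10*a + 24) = a*(a + 3)/(a^2 + 10*a + 24)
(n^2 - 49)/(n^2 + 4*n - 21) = (n - 7)/(n - 3)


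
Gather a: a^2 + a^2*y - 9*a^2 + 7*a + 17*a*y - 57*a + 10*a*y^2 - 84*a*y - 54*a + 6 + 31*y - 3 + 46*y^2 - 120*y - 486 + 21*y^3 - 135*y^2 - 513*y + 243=a^2*(y - 8) + a*(10*y^2 - 67*y - 104) + 21*y^3 - 89*y^2 - 602*y - 240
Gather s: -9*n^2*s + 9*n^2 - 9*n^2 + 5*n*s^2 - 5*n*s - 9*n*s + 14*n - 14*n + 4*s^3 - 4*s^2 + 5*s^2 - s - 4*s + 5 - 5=4*s^3 + s^2*(5*n + 1) + s*(-9*n^2 - 14*n - 5)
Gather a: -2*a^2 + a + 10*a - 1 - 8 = -2*a^2 + 11*a - 9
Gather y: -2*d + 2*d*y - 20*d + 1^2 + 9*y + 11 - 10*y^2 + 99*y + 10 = -22*d - 10*y^2 + y*(2*d + 108) + 22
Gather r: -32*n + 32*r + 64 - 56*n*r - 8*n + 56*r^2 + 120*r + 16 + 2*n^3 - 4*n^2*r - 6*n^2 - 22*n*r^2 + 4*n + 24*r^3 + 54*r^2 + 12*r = 2*n^3 - 6*n^2 - 36*n + 24*r^3 + r^2*(110 - 22*n) + r*(-4*n^2 - 56*n + 164) + 80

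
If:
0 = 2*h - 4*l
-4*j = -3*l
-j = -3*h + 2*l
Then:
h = 0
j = 0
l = 0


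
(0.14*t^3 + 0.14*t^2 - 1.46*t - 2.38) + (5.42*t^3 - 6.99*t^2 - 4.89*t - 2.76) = 5.56*t^3 - 6.85*t^2 - 6.35*t - 5.14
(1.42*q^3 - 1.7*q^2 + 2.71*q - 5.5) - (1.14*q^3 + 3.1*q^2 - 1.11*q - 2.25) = 0.28*q^3 - 4.8*q^2 + 3.82*q - 3.25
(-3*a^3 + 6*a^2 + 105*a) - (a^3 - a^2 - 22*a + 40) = -4*a^3 + 7*a^2 + 127*a - 40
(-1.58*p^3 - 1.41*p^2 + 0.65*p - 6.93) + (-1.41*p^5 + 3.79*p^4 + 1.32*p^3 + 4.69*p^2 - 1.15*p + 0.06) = -1.41*p^5 + 3.79*p^4 - 0.26*p^3 + 3.28*p^2 - 0.5*p - 6.87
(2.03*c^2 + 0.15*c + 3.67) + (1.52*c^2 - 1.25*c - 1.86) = 3.55*c^2 - 1.1*c + 1.81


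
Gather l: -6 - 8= -14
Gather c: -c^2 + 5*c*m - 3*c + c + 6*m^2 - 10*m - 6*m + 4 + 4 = -c^2 + c*(5*m - 2) + 6*m^2 - 16*m + 8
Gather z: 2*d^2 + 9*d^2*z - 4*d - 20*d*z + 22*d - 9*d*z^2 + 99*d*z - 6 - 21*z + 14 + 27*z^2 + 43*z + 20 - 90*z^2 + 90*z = 2*d^2 + 18*d + z^2*(-9*d - 63) + z*(9*d^2 + 79*d + 112) + 28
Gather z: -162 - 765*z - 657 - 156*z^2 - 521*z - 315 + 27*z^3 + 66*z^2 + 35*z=27*z^3 - 90*z^2 - 1251*z - 1134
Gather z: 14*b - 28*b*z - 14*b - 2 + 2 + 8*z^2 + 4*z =8*z^2 + z*(4 - 28*b)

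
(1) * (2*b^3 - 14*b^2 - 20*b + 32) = 2*b^3 - 14*b^2 - 20*b + 32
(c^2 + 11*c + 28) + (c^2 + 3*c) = 2*c^2 + 14*c + 28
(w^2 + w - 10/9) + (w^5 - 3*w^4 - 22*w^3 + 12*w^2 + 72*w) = w^5 - 3*w^4 - 22*w^3 + 13*w^2 + 73*w - 10/9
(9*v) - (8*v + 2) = v - 2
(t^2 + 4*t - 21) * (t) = t^3 + 4*t^2 - 21*t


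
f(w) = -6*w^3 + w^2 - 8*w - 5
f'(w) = -18*w^2 + 2*w - 8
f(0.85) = -14.76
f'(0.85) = -19.30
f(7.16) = -2213.38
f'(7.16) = -916.46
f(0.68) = -11.86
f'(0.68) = -14.96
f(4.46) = -553.09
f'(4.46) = -357.13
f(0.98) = -17.53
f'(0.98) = -23.33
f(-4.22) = 497.48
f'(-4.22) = -336.99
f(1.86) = -55.03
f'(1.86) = -66.55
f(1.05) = -19.24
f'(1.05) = -25.74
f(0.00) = -5.00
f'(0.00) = -8.00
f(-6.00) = 1375.00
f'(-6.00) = -668.00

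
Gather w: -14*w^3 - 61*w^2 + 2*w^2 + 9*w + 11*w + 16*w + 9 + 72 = -14*w^3 - 59*w^2 + 36*w + 81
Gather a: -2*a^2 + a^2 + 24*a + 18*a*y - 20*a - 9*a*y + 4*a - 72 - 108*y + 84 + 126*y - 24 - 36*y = -a^2 + a*(9*y + 8) - 18*y - 12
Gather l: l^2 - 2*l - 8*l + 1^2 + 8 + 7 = l^2 - 10*l + 16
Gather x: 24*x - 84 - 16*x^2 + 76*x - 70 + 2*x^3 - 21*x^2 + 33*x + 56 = 2*x^3 - 37*x^2 + 133*x - 98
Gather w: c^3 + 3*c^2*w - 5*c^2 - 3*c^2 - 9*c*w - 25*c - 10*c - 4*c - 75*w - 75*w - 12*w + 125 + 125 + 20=c^3 - 8*c^2 - 39*c + w*(3*c^2 - 9*c - 162) + 270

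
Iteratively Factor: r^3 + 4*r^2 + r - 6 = (r - 1)*(r^2 + 5*r + 6) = (r - 1)*(r + 3)*(r + 2)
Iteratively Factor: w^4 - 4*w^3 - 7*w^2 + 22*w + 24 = (w + 2)*(w^3 - 6*w^2 + 5*w + 12) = (w + 1)*(w + 2)*(w^2 - 7*w + 12) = (w - 4)*(w + 1)*(w + 2)*(w - 3)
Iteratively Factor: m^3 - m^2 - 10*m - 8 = (m + 1)*(m^2 - 2*m - 8) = (m - 4)*(m + 1)*(m + 2)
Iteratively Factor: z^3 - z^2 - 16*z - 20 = (z + 2)*(z^2 - 3*z - 10) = (z - 5)*(z + 2)*(z + 2)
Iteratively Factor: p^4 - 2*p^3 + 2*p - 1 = (p - 1)*(p^3 - p^2 - p + 1) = (p - 1)^2*(p^2 - 1) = (p - 1)^3*(p + 1)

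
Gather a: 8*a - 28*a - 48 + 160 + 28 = 140 - 20*a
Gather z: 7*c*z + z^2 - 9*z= z^2 + z*(7*c - 9)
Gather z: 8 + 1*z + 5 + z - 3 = 2*z + 10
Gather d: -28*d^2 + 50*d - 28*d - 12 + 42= -28*d^2 + 22*d + 30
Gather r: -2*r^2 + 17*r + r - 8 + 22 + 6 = -2*r^2 + 18*r + 20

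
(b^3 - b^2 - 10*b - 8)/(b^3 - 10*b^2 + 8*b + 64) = (b + 1)/(b - 8)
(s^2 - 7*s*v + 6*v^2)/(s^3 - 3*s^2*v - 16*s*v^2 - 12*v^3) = (s - v)/(s^2 + 3*s*v + 2*v^2)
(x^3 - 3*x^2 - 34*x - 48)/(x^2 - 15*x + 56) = (x^2 + 5*x + 6)/(x - 7)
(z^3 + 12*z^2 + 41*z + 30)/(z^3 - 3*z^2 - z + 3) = (z^2 + 11*z + 30)/(z^2 - 4*z + 3)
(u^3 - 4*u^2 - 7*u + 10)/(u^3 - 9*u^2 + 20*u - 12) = (u^2 - 3*u - 10)/(u^2 - 8*u + 12)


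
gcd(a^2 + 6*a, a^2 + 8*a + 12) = a + 6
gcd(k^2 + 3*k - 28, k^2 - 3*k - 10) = 1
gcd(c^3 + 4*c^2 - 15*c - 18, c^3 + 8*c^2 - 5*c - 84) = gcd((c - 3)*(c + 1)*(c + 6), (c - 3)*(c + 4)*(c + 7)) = c - 3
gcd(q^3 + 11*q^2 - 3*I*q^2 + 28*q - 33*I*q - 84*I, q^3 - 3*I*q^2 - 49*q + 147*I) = q^2 + q*(7 - 3*I) - 21*I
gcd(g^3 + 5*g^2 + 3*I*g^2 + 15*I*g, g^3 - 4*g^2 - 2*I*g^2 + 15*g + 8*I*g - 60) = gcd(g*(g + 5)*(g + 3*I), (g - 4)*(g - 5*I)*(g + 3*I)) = g + 3*I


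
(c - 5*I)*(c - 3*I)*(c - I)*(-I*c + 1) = -I*c^4 - 8*c^3 + 14*I*c^2 - 8*c + 15*I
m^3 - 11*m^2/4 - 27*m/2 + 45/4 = (m - 5)*(m - 3/4)*(m + 3)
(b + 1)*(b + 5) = b^2 + 6*b + 5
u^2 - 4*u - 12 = (u - 6)*(u + 2)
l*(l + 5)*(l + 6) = l^3 + 11*l^2 + 30*l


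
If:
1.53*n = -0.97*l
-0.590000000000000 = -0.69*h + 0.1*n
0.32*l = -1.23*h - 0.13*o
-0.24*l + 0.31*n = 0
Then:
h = 0.86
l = 0.00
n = 0.00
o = -8.09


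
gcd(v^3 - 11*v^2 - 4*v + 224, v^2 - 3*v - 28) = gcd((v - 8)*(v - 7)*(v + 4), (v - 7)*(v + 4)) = v^2 - 3*v - 28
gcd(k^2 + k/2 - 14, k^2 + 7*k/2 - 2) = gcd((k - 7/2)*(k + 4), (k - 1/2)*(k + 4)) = k + 4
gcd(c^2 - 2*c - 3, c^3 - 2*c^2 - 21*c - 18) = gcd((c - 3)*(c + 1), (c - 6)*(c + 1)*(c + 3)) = c + 1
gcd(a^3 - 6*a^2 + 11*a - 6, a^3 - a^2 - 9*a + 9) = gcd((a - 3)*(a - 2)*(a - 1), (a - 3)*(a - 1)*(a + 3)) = a^2 - 4*a + 3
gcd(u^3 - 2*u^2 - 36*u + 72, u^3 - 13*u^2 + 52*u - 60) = u^2 - 8*u + 12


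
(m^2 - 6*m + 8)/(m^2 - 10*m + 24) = (m - 2)/(m - 6)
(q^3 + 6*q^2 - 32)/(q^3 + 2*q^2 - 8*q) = (q + 4)/q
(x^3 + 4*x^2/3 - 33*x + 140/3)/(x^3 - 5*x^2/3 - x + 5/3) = (x^2 + 3*x - 28)/(x^2 - 1)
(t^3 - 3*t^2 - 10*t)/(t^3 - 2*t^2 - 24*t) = (-t^2 + 3*t + 10)/(-t^2 + 2*t + 24)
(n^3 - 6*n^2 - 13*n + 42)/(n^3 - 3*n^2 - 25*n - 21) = (n - 2)/(n + 1)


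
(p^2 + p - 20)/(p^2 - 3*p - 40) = (p - 4)/(p - 8)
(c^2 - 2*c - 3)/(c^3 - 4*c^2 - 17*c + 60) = (c + 1)/(c^2 - c - 20)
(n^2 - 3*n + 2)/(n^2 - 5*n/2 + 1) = 2*(n - 1)/(2*n - 1)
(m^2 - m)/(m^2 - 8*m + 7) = m/(m - 7)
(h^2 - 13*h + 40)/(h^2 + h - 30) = (h - 8)/(h + 6)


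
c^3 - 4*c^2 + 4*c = c*(c - 2)^2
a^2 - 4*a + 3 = (a - 3)*(a - 1)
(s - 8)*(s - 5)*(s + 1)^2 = s^4 - 11*s^3 + 15*s^2 + 67*s + 40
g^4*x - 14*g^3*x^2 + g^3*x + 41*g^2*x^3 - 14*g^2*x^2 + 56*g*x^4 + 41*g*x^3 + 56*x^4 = (g - 8*x)*(g - 7*x)*(g + x)*(g*x + x)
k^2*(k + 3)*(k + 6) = k^4 + 9*k^3 + 18*k^2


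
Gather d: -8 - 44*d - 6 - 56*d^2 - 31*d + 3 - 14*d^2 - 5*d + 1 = -70*d^2 - 80*d - 10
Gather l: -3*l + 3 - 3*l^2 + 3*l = 3 - 3*l^2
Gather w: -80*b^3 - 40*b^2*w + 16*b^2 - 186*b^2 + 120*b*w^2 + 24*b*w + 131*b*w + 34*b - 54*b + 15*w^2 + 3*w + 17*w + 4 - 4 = -80*b^3 - 170*b^2 - 20*b + w^2*(120*b + 15) + w*(-40*b^2 + 155*b + 20)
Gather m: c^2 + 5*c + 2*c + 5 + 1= c^2 + 7*c + 6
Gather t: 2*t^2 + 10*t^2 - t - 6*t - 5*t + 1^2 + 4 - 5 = 12*t^2 - 12*t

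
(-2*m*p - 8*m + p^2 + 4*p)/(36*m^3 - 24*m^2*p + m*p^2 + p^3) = (p + 4)/(-18*m^2 + 3*m*p + p^2)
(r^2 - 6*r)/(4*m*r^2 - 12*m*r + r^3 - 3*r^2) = (r - 6)/(4*m*r - 12*m + r^2 - 3*r)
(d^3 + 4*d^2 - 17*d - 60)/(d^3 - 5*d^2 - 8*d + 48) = (d + 5)/(d - 4)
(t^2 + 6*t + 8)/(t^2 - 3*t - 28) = (t + 2)/(t - 7)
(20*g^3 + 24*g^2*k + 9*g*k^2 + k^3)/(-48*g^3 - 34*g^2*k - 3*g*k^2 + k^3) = (-10*g^2 - 7*g*k - k^2)/(24*g^2 + 5*g*k - k^2)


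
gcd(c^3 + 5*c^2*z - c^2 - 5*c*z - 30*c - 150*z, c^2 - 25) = c + 5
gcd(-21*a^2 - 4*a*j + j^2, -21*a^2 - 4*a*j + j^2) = 21*a^2 + 4*a*j - j^2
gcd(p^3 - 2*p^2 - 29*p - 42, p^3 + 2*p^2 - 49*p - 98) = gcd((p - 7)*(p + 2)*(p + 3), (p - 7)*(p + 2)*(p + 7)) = p^2 - 5*p - 14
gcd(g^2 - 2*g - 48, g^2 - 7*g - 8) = g - 8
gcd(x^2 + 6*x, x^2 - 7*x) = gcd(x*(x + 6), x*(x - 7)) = x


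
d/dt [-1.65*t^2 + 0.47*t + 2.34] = 0.47 - 3.3*t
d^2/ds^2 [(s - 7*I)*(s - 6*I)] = 2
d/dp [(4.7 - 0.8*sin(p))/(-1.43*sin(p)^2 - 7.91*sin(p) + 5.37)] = (-1.144*sin(p)^2 + 13.442*sin(p) + 32.881)*cos(p)/(2.0449*sin(p)^4 + 22.6226*sin(p)^3 + 47.2099*sin(p)^2 - 84.9534*sin(p) + 28.8369)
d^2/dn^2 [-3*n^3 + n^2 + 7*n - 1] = 2 - 18*n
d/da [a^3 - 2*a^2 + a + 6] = 3*a^2 - 4*a + 1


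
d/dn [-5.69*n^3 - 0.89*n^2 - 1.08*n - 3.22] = -17.07*n^2 - 1.78*n - 1.08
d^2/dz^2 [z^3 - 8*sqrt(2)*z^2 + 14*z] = 6*z - 16*sqrt(2)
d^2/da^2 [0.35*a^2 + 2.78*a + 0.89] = 0.700000000000000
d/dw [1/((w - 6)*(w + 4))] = 2*(1 - w)/(w^4 - 4*w^3 - 44*w^2 + 96*w + 576)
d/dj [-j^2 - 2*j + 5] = -2*j - 2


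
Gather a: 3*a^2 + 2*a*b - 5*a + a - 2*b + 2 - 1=3*a^2 + a*(2*b - 4) - 2*b + 1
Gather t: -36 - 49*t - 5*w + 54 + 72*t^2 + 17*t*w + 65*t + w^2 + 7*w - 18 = 72*t^2 + t*(17*w + 16) + w^2 + 2*w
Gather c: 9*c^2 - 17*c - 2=9*c^2 - 17*c - 2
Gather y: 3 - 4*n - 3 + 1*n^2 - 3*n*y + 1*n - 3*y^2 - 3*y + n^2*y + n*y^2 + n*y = n^2 - 3*n + y^2*(n - 3) + y*(n^2 - 2*n - 3)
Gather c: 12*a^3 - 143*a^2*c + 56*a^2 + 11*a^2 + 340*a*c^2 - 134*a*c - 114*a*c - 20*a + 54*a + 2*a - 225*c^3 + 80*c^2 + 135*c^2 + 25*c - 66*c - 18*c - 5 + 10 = 12*a^3 + 67*a^2 + 36*a - 225*c^3 + c^2*(340*a + 215) + c*(-143*a^2 - 248*a - 59) + 5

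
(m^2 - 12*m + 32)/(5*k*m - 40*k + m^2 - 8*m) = (m - 4)/(5*k + m)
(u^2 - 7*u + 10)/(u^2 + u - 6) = (u - 5)/(u + 3)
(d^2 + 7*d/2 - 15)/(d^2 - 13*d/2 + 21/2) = (2*d^2 + 7*d - 30)/(2*d^2 - 13*d + 21)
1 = 1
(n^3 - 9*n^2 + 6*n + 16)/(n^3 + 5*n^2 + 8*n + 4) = (n^2 - 10*n + 16)/(n^2 + 4*n + 4)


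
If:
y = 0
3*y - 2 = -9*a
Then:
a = 2/9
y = 0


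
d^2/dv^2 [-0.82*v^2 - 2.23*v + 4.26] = -1.64000000000000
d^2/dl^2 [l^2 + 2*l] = 2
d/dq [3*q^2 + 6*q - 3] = 6*q + 6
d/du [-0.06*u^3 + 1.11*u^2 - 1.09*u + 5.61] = -0.18*u^2 + 2.22*u - 1.09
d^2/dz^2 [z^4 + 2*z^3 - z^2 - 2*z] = 12*z^2 + 12*z - 2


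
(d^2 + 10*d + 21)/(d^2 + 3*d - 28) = (d + 3)/(d - 4)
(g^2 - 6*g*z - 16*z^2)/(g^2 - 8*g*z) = (g + 2*z)/g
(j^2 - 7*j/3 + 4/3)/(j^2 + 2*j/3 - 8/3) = (j - 1)/(j + 2)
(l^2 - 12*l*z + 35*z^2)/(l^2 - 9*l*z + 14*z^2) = (-l + 5*z)/(-l + 2*z)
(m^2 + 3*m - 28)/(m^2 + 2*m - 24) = (m + 7)/(m + 6)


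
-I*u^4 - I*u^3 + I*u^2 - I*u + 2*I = (u + 2)*(u - I)*(u + I)*(-I*u + I)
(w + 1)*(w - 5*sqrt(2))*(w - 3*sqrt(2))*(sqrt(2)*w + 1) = sqrt(2)*w^4 - 15*w^3 + sqrt(2)*w^3 - 15*w^2 + 22*sqrt(2)*w^2 + 30*w + 22*sqrt(2)*w + 30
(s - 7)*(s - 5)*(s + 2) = s^3 - 10*s^2 + 11*s + 70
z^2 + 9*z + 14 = (z + 2)*(z + 7)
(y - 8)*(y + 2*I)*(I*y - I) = I*y^3 - 2*y^2 - 9*I*y^2 + 18*y + 8*I*y - 16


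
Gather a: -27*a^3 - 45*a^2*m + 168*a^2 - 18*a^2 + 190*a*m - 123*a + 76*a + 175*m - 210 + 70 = -27*a^3 + a^2*(150 - 45*m) + a*(190*m - 47) + 175*m - 140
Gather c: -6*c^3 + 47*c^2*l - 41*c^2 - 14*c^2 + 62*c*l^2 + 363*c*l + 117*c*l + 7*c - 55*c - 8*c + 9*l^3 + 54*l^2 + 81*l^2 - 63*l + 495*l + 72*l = -6*c^3 + c^2*(47*l - 55) + c*(62*l^2 + 480*l - 56) + 9*l^3 + 135*l^2 + 504*l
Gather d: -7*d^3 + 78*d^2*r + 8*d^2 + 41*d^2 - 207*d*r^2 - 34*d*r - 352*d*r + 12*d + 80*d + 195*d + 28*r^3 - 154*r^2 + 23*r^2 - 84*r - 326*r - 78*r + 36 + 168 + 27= -7*d^3 + d^2*(78*r + 49) + d*(-207*r^2 - 386*r + 287) + 28*r^3 - 131*r^2 - 488*r + 231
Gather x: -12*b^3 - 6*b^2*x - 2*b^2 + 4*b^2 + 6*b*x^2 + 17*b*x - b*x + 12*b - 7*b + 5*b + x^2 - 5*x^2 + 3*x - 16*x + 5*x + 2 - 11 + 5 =-12*b^3 + 2*b^2 + 10*b + x^2*(6*b - 4) + x*(-6*b^2 + 16*b - 8) - 4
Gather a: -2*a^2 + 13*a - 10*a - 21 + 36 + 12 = -2*a^2 + 3*a + 27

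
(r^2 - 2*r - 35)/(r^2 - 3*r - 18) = (-r^2 + 2*r + 35)/(-r^2 + 3*r + 18)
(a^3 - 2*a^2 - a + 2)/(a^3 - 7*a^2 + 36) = (a^3 - 2*a^2 - a + 2)/(a^3 - 7*a^2 + 36)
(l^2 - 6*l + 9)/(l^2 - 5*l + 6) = (l - 3)/(l - 2)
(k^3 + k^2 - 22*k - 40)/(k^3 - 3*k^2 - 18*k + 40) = (k + 2)/(k - 2)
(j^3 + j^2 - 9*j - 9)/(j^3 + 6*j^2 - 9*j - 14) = (j^2 - 9)/(j^2 + 5*j - 14)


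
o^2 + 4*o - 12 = (o - 2)*(o + 6)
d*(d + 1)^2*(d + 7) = d^4 + 9*d^3 + 15*d^2 + 7*d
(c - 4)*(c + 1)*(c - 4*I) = c^3 - 3*c^2 - 4*I*c^2 - 4*c + 12*I*c + 16*I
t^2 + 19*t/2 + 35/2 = (t + 5/2)*(t + 7)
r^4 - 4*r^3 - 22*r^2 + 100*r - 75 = (r - 5)*(r - 3)*(r - 1)*(r + 5)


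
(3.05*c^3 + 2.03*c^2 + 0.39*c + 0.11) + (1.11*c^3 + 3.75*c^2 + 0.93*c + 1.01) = 4.16*c^3 + 5.78*c^2 + 1.32*c + 1.12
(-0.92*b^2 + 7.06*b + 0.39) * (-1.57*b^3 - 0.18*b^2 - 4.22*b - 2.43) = 1.4444*b^5 - 10.9186*b^4 + 1.9993*b^3 - 27.6278*b^2 - 18.8016*b - 0.9477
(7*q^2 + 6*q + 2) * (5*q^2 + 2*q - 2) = 35*q^4 + 44*q^3 + 8*q^2 - 8*q - 4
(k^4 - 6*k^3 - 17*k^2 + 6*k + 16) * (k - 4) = k^5 - 10*k^4 + 7*k^3 + 74*k^2 - 8*k - 64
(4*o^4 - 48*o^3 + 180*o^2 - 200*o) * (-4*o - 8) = -16*o^5 + 160*o^4 - 336*o^3 - 640*o^2 + 1600*o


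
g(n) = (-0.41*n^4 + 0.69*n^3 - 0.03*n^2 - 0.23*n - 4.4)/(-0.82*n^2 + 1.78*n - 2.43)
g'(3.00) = 2.70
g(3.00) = 4.46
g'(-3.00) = -2.52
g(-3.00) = 3.68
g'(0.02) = 1.44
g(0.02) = 1.84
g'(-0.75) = 0.39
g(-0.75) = 1.10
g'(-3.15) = -2.69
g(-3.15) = 4.07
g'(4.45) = 4.62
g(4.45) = 9.86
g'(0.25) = 1.54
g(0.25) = 2.19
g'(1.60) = -0.37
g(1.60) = 2.80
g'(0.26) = 1.54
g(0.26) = 2.20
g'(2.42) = 1.52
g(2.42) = 3.22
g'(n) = (1.64*n - 1.78)*(-0.41*n^4 + 0.69*n^3 - 0.03*n^2 - 0.23*n - 4.4)/(-0.82*n^2 + 1.78*n - 2.43)^2 + (-1.64*n^3 + 2.07*n^2 - 0.06*n - 0.23)/(-0.82*n^2 + 1.78*n - 2.43) = (0.6724*n^5 - 2.7552*n^4 + 6.4416*n^3 - 5.2721*n^2 - 7.0702*n + 8.3909)/(0.6724*n^4 - 2.9192*n^3 + 7.1536*n^2 - 8.6508*n + 5.9049)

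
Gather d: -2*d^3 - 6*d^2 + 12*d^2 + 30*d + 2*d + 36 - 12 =-2*d^3 + 6*d^2 + 32*d + 24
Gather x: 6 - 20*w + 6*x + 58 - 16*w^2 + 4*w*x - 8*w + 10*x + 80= -16*w^2 - 28*w + x*(4*w + 16) + 144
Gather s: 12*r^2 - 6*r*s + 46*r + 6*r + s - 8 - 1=12*r^2 + 52*r + s*(1 - 6*r) - 9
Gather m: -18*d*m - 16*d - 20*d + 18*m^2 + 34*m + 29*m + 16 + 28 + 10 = -36*d + 18*m^2 + m*(63 - 18*d) + 54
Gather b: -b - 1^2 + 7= 6 - b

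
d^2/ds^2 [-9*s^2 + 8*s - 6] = -18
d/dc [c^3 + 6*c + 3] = 3*c^2 + 6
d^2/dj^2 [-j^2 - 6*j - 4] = -2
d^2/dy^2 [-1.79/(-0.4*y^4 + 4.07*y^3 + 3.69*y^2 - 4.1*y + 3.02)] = ((-8.592*y^2 + 43.7118*y + 13.2102)*(-0.4*y^4 + 4.07*y^3 + 3.69*y^2 - 4.1*y + 3.02) - 1.79*(1.6*y^3 - 12.21*y^2 - 7.38*y + 4.1)*(3.2*y^3 - 24.42*y^2 - 14.76*y + 8.2))/(-0.4*y^4 + 4.07*y^3 + 3.69*y^2 - 4.1*y + 3.02)^3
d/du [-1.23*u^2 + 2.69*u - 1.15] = 2.69 - 2.46*u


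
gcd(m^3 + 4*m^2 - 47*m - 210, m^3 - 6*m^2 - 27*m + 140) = m^2 - 2*m - 35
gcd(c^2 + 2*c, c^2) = c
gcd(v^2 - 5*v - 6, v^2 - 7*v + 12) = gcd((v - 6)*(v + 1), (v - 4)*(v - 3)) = 1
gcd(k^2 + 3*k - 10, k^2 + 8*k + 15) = k + 5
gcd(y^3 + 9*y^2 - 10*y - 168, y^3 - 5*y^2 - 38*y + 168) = y^2 + 2*y - 24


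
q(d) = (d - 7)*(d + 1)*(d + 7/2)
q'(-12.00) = 464.00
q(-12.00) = -1776.50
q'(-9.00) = 260.00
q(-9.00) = -704.00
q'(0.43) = -29.60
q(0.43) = -36.92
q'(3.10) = -14.67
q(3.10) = -105.53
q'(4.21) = 4.12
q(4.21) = -112.07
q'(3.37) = -10.78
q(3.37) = -108.98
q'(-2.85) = 10.62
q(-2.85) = 11.84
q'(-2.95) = 12.86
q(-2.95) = 10.67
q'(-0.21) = -26.82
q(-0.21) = -18.74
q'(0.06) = -28.29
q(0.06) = -26.19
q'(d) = (d - 7)*(d + 1) + (d - 7)*(d + 7/2) + (d + 1)*(d + 7/2)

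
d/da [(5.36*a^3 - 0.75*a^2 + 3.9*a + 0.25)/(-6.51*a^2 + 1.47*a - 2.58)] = (-34.8936*a^4 + 15.7584*a^3 - 17.1999*a^2 + 7.125*a - 10.4295)/(42.3801*a^4 - 19.1394*a^3 + 35.7525*a^2 - 7.5852*a + 6.6564)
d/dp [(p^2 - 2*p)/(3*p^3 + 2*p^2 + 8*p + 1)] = (-3*p^4 + 12*p^3 + 12*p^2 + 2*p - 2)/(9*p^6 + 12*p^5 + 52*p^4 + 38*p^3 + 68*p^2 + 16*p + 1)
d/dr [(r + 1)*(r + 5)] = 2*r + 6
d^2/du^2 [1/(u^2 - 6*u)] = 2*(-u*(u - 6) + 4*(u - 3)^2)/(u^3*(u - 6)^3)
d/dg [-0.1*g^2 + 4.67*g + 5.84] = 4.67 - 0.2*g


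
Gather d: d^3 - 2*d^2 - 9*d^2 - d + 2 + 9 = d^3 - 11*d^2 - d + 11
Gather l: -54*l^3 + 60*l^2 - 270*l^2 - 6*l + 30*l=-54*l^3 - 210*l^2 + 24*l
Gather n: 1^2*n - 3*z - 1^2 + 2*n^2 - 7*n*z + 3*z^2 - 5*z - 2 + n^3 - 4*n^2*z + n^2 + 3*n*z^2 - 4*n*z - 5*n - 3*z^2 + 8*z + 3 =n^3 + n^2*(3 - 4*z) + n*(3*z^2 - 11*z - 4)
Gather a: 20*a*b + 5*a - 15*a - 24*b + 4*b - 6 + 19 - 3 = a*(20*b - 10) - 20*b + 10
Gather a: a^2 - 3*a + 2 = a^2 - 3*a + 2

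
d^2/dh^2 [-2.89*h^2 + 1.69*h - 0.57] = -5.78000000000000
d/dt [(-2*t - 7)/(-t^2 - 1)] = 2*(-t^2 - 7*t + 1)/(t^4 + 2*t^2 + 1)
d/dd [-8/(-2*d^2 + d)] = 8*(1 - 4*d)/(d^2*(2*d - 1)^2)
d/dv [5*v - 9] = 5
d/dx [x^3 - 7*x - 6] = 3*x^2 - 7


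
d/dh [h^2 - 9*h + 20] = 2*h - 9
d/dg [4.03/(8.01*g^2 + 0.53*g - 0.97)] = (-64.5606*g - 2.1359)/(8.01*g^2 + 0.53*g - 0.97)^2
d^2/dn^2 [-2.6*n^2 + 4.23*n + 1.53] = -5.20000000000000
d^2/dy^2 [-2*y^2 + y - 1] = -4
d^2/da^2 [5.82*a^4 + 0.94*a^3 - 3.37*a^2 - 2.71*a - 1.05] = 69.84*a^2 + 5.64*a - 6.74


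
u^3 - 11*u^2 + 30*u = u*(u - 6)*(u - 5)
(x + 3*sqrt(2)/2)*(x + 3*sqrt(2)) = x^2 + 9*sqrt(2)*x/2 + 9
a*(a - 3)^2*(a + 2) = a^4 - 4*a^3 - 3*a^2 + 18*a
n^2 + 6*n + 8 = (n + 2)*(n + 4)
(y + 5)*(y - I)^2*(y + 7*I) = y^4 + 5*y^3 + 5*I*y^3 + 13*y^2 + 25*I*y^2 + 65*y - 7*I*y - 35*I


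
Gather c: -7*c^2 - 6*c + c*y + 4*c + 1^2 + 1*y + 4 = -7*c^2 + c*(y - 2) + y + 5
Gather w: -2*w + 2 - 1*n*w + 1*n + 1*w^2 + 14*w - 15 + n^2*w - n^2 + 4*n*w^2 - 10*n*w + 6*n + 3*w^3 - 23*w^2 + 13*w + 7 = -n^2 + 7*n + 3*w^3 + w^2*(4*n - 22) + w*(n^2 - 11*n + 25) - 6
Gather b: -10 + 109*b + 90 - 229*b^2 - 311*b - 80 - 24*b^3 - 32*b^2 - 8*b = -24*b^3 - 261*b^2 - 210*b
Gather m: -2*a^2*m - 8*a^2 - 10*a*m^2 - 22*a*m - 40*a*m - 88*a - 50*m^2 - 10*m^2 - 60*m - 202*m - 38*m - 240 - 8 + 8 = -8*a^2 - 88*a + m^2*(-10*a - 60) + m*(-2*a^2 - 62*a - 300) - 240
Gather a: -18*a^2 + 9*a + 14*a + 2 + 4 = -18*a^2 + 23*a + 6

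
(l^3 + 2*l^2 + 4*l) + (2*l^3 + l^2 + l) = 3*l^3 + 3*l^2 + 5*l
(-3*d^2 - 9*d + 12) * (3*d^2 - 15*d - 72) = -9*d^4 + 18*d^3 + 387*d^2 + 468*d - 864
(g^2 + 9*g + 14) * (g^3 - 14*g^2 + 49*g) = g^5 - 5*g^4 - 63*g^3 + 245*g^2 + 686*g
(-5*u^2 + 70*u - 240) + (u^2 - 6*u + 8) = -4*u^2 + 64*u - 232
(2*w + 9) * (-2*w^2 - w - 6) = -4*w^3 - 20*w^2 - 21*w - 54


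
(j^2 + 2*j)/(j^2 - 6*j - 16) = j/(j - 8)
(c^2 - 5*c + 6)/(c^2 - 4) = (c - 3)/(c + 2)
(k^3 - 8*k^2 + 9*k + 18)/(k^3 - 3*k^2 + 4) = (k^2 - 9*k + 18)/(k^2 - 4*k + 4)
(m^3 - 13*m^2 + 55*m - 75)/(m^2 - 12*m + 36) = (m^3 - 13*m^2 + 55*m - 75)/(m^2 - 12*m + 36)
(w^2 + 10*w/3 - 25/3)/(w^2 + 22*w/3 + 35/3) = (3*w - 5)/(3*w + 7)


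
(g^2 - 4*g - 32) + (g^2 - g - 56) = 2*g^2 - 5*g - 88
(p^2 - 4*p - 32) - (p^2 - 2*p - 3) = -2*p - 29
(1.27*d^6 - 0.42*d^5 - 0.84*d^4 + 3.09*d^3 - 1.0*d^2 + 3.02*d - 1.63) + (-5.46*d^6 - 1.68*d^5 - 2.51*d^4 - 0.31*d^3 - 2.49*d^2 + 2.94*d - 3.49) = -4.19*d^6 - 2.1*d^5 - 3.35*d^4 + 2.78*d^3 - 3.49*d^2 + 5.96*d - 5.12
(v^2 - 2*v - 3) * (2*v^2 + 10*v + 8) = 2*v^4 + 6*v^3 - 18*v^2 - 46*v - 24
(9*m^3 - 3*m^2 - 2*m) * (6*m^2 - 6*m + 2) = 54*m^5 - 72*m^4 + 24*m^3 + 6*m^2 - 4*m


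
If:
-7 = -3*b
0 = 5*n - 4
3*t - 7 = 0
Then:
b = 7/3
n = 4/5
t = 7/3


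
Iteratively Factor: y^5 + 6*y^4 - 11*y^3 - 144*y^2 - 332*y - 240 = (y - 5)*(y^4 + 11*y^3 + 44*y^2 + 76*y + 48) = (y - 5)*(y + 2)*(y^3 + 9*y^2 + 26*y + 24) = (y - 5)*(y + 2)*(y + 4)*(y^2 + 5*y + 6) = (y - 5)*(y + 2)^2*(y + 4)*(y + 3)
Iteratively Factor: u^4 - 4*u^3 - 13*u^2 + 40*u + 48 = (u - 4)*(u^3 - 13*u - 12) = (u - 4)*(u + 1)*(u^2 - u - 12) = (u - 4)^2*(u + 1)*(u + 3)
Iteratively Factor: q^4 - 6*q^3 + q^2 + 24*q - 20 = (q - 1)*(q^3 - 5*q^2 - 4*q + 20) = (q - 1)*(q + 2)*(q^2 - 7*q + 10) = (q - 2)*(q - 1)*(q + 2)*(q - 5)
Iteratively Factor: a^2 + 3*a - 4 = (a - 1)*(a + 4)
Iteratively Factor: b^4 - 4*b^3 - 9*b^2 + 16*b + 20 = (b - 5)*(b^3 + b^2 - 4*b - 4) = (b - 5)*(b + 2)*(b^2 - b - 2) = (b - 5)*(b + 1)*(b + 2)*(b - 2)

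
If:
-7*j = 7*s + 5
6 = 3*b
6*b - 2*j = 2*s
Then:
No Solution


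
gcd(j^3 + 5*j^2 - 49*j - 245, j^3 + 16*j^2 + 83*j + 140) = j^2 + 12*j + 35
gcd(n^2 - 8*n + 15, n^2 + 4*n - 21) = n - 3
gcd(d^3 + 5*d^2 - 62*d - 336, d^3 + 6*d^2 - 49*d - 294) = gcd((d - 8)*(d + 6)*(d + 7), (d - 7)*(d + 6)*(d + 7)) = d^2 + 13*d + 42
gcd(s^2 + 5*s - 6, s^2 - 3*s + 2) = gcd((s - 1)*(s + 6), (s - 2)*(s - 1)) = s - 1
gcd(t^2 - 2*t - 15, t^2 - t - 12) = t + 3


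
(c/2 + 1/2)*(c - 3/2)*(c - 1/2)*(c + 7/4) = c^4/2 + 3*c^3/8 - 3*c^2/2 - 23*c/32 + 21/32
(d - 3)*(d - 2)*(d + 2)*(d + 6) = d^4 + 3*d^3 - 22*d^2 - 12*d + 72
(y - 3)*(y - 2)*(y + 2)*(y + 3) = y^4 - 13*y^2 + 36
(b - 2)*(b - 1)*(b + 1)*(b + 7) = b^4 + 5*b^3 - 15*b^2 - 5*b + 14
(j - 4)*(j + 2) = j^2 - 2*j - 8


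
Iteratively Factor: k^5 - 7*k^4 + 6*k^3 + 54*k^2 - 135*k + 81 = (k - 3)*(k^4 - 4*k^3 - 6*k^2 + 36*k - 27) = (k - 3)*(k - 1)*(k^3 - 3*k^2 - 9*k + 27) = (k - 3)^2*(k - 1)*(k^2 - 9) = (k - 3)^2*(k - 1)*(k + 3)*(k - 3)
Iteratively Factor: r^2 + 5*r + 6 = (r + 2)*(r + 3)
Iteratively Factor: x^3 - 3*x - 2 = (x + 1)*(x^2 - x - 2) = (x - 2)*(x + 1)*(x + 1)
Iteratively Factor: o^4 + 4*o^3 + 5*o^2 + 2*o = (o)*(o^3 + 4*o^2 + 5*o + 2) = o*(o + 1)*(o^2 + 3*o + 2) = o*(o + 1)*(o + 2)*(o + 1)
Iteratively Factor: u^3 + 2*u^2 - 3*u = (u - 1)*(u^2 + 3*u) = (u - 1)*(u + 3)*(u)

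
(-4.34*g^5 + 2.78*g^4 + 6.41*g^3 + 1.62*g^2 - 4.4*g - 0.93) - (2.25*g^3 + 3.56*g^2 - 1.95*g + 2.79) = -4.34*g^5 + 2.78*g^4 + 4.16*g^3 - 1.94*g^2 - 2.45*g - 3.72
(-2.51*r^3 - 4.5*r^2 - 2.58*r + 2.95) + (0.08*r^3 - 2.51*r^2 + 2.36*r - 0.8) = -2.43*r^3 - 7.01*r^2 - 0.22*r + 2.15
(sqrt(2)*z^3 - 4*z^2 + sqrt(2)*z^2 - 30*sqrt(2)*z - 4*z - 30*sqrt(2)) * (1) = sqrt(2)*z^3 - 4*z^2 + sqrt(2)*z^2 - 30*sqrt(2)*z - 4*z - 30*sqrt(2)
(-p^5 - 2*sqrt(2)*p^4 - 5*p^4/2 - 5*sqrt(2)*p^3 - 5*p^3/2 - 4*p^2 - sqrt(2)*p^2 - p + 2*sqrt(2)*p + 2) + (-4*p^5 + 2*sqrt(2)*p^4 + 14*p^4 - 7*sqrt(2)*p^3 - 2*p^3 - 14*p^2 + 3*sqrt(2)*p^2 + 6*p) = -5*p^5 + 23*p^4/2 - 12*sqrt(2)*p^3 - 9*p^3/2 - 18*p^2 + 2*sqrt(2)*p^2 + 2*sqrt(2)*p + 5*p + 2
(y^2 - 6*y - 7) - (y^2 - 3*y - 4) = -3*y - 3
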